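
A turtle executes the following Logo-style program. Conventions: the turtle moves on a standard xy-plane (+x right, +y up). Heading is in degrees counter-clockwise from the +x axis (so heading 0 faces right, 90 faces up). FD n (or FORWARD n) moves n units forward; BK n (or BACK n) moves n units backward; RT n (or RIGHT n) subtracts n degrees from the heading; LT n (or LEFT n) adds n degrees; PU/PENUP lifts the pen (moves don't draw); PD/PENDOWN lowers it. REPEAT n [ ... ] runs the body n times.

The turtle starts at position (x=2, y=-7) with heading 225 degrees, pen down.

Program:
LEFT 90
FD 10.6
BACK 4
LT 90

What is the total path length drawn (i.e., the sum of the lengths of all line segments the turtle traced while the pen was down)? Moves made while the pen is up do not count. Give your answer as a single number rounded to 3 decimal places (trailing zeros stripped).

Answer: 14.6

Derivation:
Executing turtle program step by step:
Start: pos=(2,-7), heading=225, pen down
LT 90: heading 225 -> 315
FD 10.6: (2,-7) -> (9.495,-14.495) [heading=315, draw]
BK 4: (9.495,-14.495) -> (6.667,-11.667) [heading=315, draw]
LT 90: heading 315 -> 45
Final: pos=(6.667,-11.667), heading=45, 2 segment(s) drawn

Segment lengths:
  seg 1: (2,-7) -> (9.495,-14.495), length = 10.6
  seg 2: (9.495,-14.495) -> (6.667,-11.667), length = 4
Total = 14.6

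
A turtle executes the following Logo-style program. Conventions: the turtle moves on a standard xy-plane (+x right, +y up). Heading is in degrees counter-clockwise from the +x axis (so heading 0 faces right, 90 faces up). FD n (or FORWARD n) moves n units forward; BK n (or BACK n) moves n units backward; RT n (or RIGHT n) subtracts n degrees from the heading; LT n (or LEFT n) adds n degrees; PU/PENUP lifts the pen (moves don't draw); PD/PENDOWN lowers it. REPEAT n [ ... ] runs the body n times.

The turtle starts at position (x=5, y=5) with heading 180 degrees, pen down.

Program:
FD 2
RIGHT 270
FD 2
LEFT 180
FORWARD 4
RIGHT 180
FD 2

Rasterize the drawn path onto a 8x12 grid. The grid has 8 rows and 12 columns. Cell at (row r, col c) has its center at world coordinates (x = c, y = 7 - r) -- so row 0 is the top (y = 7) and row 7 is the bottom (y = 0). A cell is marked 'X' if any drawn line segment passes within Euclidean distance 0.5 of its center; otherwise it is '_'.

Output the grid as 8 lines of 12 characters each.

Answer: ___X________
___X________
___XXX______
___X________
___X________
____________
____________
____________

Derivation:
Segment 0: (5,5) -> (3,5)
Segment 1: (3,5) -> (3,3)
Segment 2: (3,3) -> (3,7)
Segment 3: (3,7) -> (3,5)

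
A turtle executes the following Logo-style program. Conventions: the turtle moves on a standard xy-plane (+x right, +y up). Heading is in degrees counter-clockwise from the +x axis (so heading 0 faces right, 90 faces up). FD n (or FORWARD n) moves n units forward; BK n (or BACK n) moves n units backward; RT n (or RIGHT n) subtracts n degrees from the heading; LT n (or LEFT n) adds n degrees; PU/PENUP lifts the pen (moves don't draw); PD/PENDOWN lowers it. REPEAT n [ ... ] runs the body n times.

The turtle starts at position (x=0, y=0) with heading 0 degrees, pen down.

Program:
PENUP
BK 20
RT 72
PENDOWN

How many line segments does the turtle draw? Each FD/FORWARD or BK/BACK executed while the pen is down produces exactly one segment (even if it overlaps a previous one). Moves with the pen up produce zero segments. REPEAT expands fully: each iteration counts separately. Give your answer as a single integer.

Executing turtle program step by step:
Start: pos=(0,0), heading=0, pen down
PU: pen up
BK 20: (0,0) -> (-20,0) [heading=0, move]
RT 72: heading 0 -> 288
PD: pen down
Final: pos=(-20,0), heading=288, 0 segment(s) drawn
Segments drawn: 0

Answer: 0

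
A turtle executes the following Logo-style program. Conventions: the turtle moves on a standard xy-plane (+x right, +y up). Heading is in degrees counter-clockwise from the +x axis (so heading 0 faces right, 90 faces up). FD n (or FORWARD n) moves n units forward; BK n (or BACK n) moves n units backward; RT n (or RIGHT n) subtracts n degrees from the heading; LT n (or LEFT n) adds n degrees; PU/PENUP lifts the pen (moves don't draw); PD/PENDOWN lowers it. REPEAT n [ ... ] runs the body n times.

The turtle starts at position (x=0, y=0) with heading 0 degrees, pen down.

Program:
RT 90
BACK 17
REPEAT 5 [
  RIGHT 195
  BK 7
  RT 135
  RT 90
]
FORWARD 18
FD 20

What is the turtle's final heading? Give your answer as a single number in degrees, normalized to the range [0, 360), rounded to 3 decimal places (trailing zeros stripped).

Answer: 330

Derivation:
Executing turtle program step by step:
Start: pos=(0,0), heading=0, pen down
RT 90: heading 0 -> 270
BK 17: (0,0) -> (0,17) [heading=270, draw]
REPEAT 5 [
  -- iteration 1/5 --
  RT 195: heading 270 -> 75
  BK 7: (0,17) -> (-1.812,10.239) [heading=75, draw]
  RT 135: heading 75 -> 300
  RT 90: heading 300 -> 210
  -- iteration 2/5 --
  RT 195: heading 210 -> 15
  BK 7: (-1.812,10.239) -> (-8.573,8.427) [heading=15, draw]
  RT 135: heading 15 -> 240
  RT 90: heading 240 -> 150
  -- iteration 3/5 --
  RT 195: heading 150 -> 315
  BK 7: (-8.573,8.427) -> (-13.523,13.377) [heading=315, draw]
  RT 135: heading 315 -> 180
  RT 90: heading 180 -> 90
  -- iteration 4/5 --
  RT 195: heading 90 -> 255
  BK 7: (-13.523,13.377) -> (-11.711,20.138) [heading=255, draw]
  RT 135: heading 255 -> 120
  RT 90: heading 120 -> 30
  -- iteration 5/5 --
  RT 195: heading 30 -> 195
  BK 7: (-11.711,20.138) -> (-4.95,21.95) [heading=195, draw]
  RT 135: heading 195 -> 60
  RT 90: heading 60 -> 330
]
FD 18: (-4.95,21.95) -> (10.639,12.95) [heading=330, draw]
FD 20: (10.639,12.95) -> (27.959,2.95) [heading=330, draw]
Final: pos=(27.959,2.95), heading=330, 8 segment(s) drawn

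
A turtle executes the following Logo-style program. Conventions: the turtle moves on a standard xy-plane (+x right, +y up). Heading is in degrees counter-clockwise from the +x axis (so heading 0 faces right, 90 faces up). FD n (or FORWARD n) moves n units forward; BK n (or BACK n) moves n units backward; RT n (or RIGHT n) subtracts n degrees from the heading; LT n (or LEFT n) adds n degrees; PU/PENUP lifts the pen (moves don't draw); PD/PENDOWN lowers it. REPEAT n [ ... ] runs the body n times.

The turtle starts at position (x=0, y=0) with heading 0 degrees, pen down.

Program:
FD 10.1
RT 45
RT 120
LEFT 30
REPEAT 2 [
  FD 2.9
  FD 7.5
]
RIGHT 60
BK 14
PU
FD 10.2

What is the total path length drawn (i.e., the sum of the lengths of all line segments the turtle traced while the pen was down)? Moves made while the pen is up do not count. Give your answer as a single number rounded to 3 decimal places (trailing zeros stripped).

Answer: 44.9

Derivation:
Executing turtle program step by step:
Start: pos=(0,0), heading=0, pen down
FD 10.1: (0,0) -> (10.1,0) [heading=0, draw]
RT 45: heading 0 -> 315
RT 120: heading 315 -> 195
LT 30: heading 195 -> 225
REPEAT 2 [
  -- iteration 1/2 --
  FD 2.9: (10.1,0) -> (8.049,-2.051) [heading=225, draw]
  FD 7.5: (8.049,-2.051) -> (2.746,-7.354) [heading=225, draw]
  -- iteration 2/2 --
  FD 2.9: (2.746,-7.354) -> (0.695,-9.405) [heading=225, draw]
  FD 7.5: (0.695,-9.405) -> (-4.608,-14.708) [heading=225, draw]
]
RT 60: heading 225 -> 165
BK 14: (-4.608,-14.708) -> (8.915,-18.331) [heading=165, draw]
PU: pen up
FD 10.2: (8.915,-18.331) -> (-0.937,-15.691) [heading=165, move]
Final: pos=(-0.937,-15.691), heading=165, 6 segment(s) drawn

Segment lengths:
  seg 1: (0,0) -> (10.1,0), length = 10.1
  seg 2: (10.1,0) -> (8.049,-2.051), length = 2.9
  seg 3: (8.049,-2.051) -> (2.746,-7.354), length = 7.5
  seg 4: (2.746,-7.354) -> (0.695,-9.405), length = 2.9
  seg 5: (0.695,-9.405) -> (-4.608,-14.708), length = 7.5
  seg 6: (-4.608,-14.708) -> (8.915,-18.331), length = 14
Total = 44.9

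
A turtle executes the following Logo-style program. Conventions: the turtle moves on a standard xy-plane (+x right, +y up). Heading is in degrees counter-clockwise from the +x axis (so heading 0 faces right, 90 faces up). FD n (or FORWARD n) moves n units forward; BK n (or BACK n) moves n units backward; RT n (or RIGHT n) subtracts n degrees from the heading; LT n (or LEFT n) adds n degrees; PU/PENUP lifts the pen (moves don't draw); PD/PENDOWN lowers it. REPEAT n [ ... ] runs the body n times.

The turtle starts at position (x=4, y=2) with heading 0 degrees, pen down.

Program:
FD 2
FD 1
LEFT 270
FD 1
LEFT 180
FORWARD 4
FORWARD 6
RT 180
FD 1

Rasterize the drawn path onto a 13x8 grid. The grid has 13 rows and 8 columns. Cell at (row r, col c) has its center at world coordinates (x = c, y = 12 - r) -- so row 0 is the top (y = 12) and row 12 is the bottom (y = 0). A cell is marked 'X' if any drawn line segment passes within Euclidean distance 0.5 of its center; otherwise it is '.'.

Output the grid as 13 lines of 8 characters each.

Answer: ........
.......X
.......X
.......X
.......X
.......X
.......X
.......X
.......X
.......X
....XXXX
.......X
........

Derivation:
Segment 0: (4,2) -> (6,2)
Segment 1: (6,2) -> (7,2)
Segment 2: (7,2) -> (7,1)
Segment 3: (7,1) -> (7,5)
Segment 4: (7,5) -> (7,11)
Segment 5: (7,11) -> (7,10)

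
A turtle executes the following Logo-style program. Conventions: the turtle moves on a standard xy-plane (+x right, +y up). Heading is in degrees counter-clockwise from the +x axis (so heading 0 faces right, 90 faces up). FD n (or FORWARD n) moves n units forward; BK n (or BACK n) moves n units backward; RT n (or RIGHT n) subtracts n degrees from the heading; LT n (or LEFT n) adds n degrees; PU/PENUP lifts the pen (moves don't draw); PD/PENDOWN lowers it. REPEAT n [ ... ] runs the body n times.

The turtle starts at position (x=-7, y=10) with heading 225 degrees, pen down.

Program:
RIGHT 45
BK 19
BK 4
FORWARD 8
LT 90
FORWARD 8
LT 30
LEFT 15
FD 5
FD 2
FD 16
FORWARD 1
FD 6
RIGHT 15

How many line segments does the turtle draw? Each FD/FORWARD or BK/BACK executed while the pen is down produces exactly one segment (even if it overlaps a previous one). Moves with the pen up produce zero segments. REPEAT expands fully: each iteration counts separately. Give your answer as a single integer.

Executing turtle program step by step:
Start: pos=(-7,10), heading=225, pen down
RT 45: heading 225 -> 180
BK 19: (-7,10) -> (12,10) [heading=180, draw]
BK 4: (12,10) -> (16,10) [heading=180, draw]
FD 8: (16,10) -> (8,10) [heading=180, draw]
LT 90: heading 180 -> 270
FD 8: (8,10) -> (8,2) [heading=270, draw]
LT 30: heading 270 -> 300
LT 15: heading 300 -> 315
FD 5: (8,2) -> (11.536,-1.536) [heading=315, draw]
FD 2: (11.536,-1.536) -> (12.95,-2.95) [heading=315, draw]
FD 16: (12.95,-2.95) -> (24.263,-14.263) [heading=315, draw]
FD 1: (24.263,-14.263) -> (24.971,-14.971) [heading=315, draw]
FD 6: (24.971,-14.971) -> (29.213,-19.213) [heading=315, draw]
RT 15: heading 315 -> 300
Final: pos=(29.213,-19.213), heading=300, 9 segment(s) drawn
Segments drawn: 9

Answer: 9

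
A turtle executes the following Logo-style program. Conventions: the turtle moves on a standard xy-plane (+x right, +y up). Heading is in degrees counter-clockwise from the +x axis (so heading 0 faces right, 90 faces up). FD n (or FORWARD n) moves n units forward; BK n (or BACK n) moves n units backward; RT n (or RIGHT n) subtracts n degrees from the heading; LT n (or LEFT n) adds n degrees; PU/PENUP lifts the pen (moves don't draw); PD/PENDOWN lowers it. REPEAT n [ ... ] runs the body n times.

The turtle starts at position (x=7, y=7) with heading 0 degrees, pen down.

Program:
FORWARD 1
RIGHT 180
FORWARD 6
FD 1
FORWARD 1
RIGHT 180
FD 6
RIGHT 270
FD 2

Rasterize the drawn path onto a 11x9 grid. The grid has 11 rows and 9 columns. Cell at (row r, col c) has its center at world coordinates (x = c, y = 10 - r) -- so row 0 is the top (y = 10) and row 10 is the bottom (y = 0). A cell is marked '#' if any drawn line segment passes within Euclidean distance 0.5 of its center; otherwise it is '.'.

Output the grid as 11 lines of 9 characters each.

Answer: .........
......#..
......#..
#########
.........
.........
.........
.........
.........
.........
.........

Derivation:
Segment 0: (7,7) -> (8,7)
Segment 1: (8,7) -> (2,7)
Segment 2: (2,7) -> (1,7)
Segment 3: (1,7) -> (0,7)
Segment 4: (0,7) -> (6,7)
Segment 5: (6,7) -> (6,9)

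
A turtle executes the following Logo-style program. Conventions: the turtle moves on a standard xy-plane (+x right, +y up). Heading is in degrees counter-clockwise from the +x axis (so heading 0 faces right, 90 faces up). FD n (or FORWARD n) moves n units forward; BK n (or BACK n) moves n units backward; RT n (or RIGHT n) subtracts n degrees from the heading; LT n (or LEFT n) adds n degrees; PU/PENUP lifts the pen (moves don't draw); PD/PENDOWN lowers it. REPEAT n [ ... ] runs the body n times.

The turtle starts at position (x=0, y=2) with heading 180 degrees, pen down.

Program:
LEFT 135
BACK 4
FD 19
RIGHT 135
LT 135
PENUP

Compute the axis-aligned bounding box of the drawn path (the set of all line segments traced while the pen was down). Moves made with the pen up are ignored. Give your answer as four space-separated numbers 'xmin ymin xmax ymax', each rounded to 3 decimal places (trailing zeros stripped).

Answer: -2.828 -8.607 10.607 4.828

Derivation:
Executing turtle program step by step:
Start: pos=(0,2), heading=180, pen down
LT 135: heading 180 -> 315
BK 4: (0,2) -> (-2.828,4.828) [heading=315, draw]
FD 19: (-2.828,4.828) -> (10.607,-8.607) [heading=315, draw]
RT 135: heading 315 -> 180
LT 135: heading 180 -> 315
PU: pen up
Final: pos=(10.607,-8.607), heading=315, 2 segment(s) drawn

Segment endpoints: x in {-2.828, 0, 10.607}, y in {-8.607, 2, 4.828}
xmin=-2.828, ymin=-8.607, xmax=10.607, ymax=4.828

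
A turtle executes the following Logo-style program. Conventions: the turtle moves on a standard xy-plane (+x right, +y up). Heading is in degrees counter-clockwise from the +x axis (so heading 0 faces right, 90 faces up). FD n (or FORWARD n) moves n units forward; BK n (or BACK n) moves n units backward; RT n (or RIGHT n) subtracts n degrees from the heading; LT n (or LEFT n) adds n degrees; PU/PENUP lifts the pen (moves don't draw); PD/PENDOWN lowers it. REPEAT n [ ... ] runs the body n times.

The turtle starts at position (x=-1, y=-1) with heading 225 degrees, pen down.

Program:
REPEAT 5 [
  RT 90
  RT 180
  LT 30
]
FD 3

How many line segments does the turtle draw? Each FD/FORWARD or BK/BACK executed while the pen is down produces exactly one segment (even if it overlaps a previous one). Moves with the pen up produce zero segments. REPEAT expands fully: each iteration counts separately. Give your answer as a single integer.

Answer: 1

Derivation:
Executing turtle program step by step:
Start: pos=(-1,-1), heading=225, pen down
REPEAT 5 [
  -- iteration 1/5 --
  RT 90: heading 225 -> 135
  RT 180: heading 135 -> 315
  LT 30: heading 315 -> 345
  -- iteration 2/5 --
  RT 90: heading 345 -> 255
  RT 180: heading 255 -> 75
  LT 30: heading 75 -> 105
  -- iteration 3/5 --
  RT 90: heading 105 -> 15
  RT 180: heading 15 -> 195
  LT 30: heading 195 -> 225
  -- iteration 4/5 --
  RT 90: heading 225 -> 135
  RT 180: heading 135 -> 315
  LT 30: heading 315 -> 345
  -- iteration 5/5 --
  RT 90: heading 345 -> 255
  RT 180: heading 255 -> 75
  LT 30: heading 75 -> 105
]
FD 3: (-1,-1) -> (-1.776,1.898) [heading=105, draw]
Final: pos=(-1.776,1.898), heading=105, 1 segment(s) drawn
Segments drawn: 1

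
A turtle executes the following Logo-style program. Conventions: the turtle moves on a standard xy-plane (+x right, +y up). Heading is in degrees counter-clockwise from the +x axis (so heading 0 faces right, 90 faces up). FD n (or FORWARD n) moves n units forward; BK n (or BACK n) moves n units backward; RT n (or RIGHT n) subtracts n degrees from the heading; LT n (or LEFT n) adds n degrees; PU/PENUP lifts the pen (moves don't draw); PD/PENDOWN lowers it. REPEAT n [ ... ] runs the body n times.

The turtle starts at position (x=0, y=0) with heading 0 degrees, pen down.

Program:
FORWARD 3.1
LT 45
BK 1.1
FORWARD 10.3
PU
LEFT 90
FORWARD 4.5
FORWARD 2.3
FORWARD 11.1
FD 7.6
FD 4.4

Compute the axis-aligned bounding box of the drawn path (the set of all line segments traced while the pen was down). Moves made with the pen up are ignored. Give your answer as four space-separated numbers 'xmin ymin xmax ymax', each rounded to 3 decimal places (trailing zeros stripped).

Answer: 0 -0.778 9.605 6.505

Derivation:
Executing turtle program step by step:
Start: pos=(0,0), heading=0, pen down
FD 3.1: (0,0) -> (3.1,0) [heading=0, draw]
LT 45: heading 0 -> 45
BK 1.1: (3.1,0) -> (2.322,-0.778) [heading=45, draw]
FD 10.3: (2.322,-0.778) -> (9.605,6.505) [heading=45, draw]
PU: pen up
LT 90: heading 45 -> 135
FD 4.5: (9.605,6.505) -> (6.423,9.687) [heading=135, move]
FD 2.3: (6.423,9.687) -> (4.797,11.314) [heading=135, move]
FD 11.1: (4.797,11.314) -> (-3.052,19.163) [heading=135, move]
FD 7.6: (-3.052,19.163) -> (-8.426,24.537) [heading=135, move]
FD 4.4: (-8.426,24.537) -> (-11.537,27.648) [heading=135, move]
Final: pos=(-11.537,27.648), heading=135, 3 segment(s) drawn

Segment endpoints: x in {0, 2.322, 3.1, 9.605}, y in {-0.778, 0, 6.505}
xmin=0, ymin=-0.778, xmax=9.605, ymax=6.505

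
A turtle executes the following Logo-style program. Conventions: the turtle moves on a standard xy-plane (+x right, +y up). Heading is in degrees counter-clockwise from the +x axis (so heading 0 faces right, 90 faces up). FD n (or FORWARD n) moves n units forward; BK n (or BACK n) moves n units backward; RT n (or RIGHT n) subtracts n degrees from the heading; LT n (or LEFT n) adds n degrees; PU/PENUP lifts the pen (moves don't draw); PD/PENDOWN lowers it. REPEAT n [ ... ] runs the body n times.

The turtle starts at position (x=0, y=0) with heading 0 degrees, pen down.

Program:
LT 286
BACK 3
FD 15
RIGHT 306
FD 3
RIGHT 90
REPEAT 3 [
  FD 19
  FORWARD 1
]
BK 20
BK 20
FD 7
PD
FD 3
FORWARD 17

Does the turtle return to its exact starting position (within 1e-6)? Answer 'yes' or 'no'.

Executing turtle program step by step:
Start: pos=(0,0), heading=0, pen down
LT 286: heading 0 -> 286
BK 3: (0,0) -> (-0.827,2.884) [heading=286, draw]
FD 15: (-0.827,2.884) -> (3.308,-11.535) [heading=286, draw]
RT 306: heading 286 -> 340
FD 3: (3.308,-11.535) -> (6.127,-12.561) [heading=340, draw]
RT 90: heading 340 -> 250
REPEAT 3 [
  -- iteration 1/3 --
  FD 19: (6.127,-12.561) -> (-0.372,-30.415) [heading=250, draw]
  FD 1: (-0.372,-30.415) -> (-0.714,-31.355) [heading=250, draw]
  -- iteration 2/3 --
  FD 19: (-0.714,-31.355) -> (-7.212,-49.209) [heading=250, draw]
  FD 1: (-7.212,-49.209) -> (-7.554,-50.149) [heading=250, draw]
  -- iteration 3/3 --
  FD 19: (-7.554,-50.149) -> (-14.052,-68.003) [heading=250, draw]
  FD 1: (-14.052,-68.003) -> (-14.394,-68.943) [heading=250, draw]
]
BK 20: (-14.394,-68.943) -> (-7.554,-50.149) [heading=250, draw]
BK 20: (-7.554,-50.149) -> (-0.714,-31.355) [heading=250, draw]
FD 7: (-0.714,-31.355) -> (-3.108,-37.933) [heading=250, draw]
PD: pen down
FD 3: (-3.108,-37.933) -> (-4.134,-40.752) [heading=250, draw]
FD 17: (-4.134,-40.752) -> (-9.948,-56.727) [heading=250, draw]
Final: pos=(-9.948,-56.727), heading=250, 14 segment(s) drawn

Start position: (0, 0)
Final position: (-9.948, -56.727)
Distance = 57.592; >= 1e-6 -> NOT closed

Answer: no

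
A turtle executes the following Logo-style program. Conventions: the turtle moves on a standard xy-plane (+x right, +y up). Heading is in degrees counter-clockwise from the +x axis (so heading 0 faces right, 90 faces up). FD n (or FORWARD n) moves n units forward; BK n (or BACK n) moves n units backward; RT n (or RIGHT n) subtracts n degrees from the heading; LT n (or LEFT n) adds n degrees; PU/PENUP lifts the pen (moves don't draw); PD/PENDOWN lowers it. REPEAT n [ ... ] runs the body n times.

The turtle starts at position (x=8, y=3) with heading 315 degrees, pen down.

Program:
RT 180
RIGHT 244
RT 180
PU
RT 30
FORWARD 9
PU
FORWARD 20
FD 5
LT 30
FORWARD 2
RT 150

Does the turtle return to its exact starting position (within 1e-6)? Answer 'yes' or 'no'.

Answer: no

Derivation:
Executing turtle program step by step:
Start: pos=(8,3), heading=315, pen down
RT 180: heading 315 -> 135
RT 244: heading 135 -> 251
RT 180: heading 251 -> 71
PU: pen up
RT 30: heading 71 -> 41
FD 9: (8,3) -> (14.792,8.905) [heading=41, move]
PU: pen up
FD 20: (14.792,8.905) -> (29.887,22.026) [heading=41, move]
FD 5: (29.887,22.026) -> (33.66,25.306) [heading=41, move]
LT 30: heading 41 -> 71
FD 2: (33.66,25.306) -> (34.311,27.197) [heading=71, move]
RT 150: heading 71 -> 281
Final: pos=(34.311,27.197), heading=281, 0 segment(s) drawn

Start position: (8, 3)
Final position: (34.311, 27.197)
Distance = 35.746; >= 1e-6 -> NOT closed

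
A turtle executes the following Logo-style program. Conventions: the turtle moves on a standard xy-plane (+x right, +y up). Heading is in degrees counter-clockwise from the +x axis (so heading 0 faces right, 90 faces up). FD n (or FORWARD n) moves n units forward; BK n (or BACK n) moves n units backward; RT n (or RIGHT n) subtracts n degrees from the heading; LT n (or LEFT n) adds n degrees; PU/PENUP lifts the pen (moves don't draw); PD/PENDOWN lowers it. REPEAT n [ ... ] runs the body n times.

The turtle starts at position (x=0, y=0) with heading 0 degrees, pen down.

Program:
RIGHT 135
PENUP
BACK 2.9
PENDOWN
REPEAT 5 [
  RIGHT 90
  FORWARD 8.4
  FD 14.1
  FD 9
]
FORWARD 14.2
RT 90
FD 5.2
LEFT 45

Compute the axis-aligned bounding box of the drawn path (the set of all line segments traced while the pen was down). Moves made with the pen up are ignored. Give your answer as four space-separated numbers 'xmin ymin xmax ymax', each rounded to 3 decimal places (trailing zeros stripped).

Executing turtle program step by step:
Start: pos=(0,0), heading=0, pen down
RT 135: heading 0 -> 225
PU: pen up
BK 2.9: (0,0) -> (2.051,2.051) [heading=225, move]
PD: pen down
REPEAT 5 [
  -- iteration 1/5 --
  RT 90: heading 225 -> 135
  FD 8.4: (2.051,2.051) -> (-3.889,7.99) [heading=135, draw]
  FD 14.1: (-3.889,7.99) -> (-13.859,17.961) [heading=135, draw]
  FD 9: (-13.859,17.961) -> (-20.223,24.324) [heading=135, draw]
  -- iteration 2/5 --
  RT 90: heading 135 -> 45
  FD 8.4: (-20.223,24.324) -> (-14.284,30.264) [heading=45, draw]
  FD 14.1: (-14.284,30.264) -> (-4.313,40.234) [heading=45, draw]
  FD 9: (-4.313,40.234) -> (2.051,46.598) [heading=45, draw]
  -- iteration 3/5 --
  RT 90: heading 45 -> 315
  FD 8.4: (2.051,46.598) -> (7.99,40.659) [heading=315, draw]
  FD 14.1: (7.99,40.659) -> (17.961,30.688) [heading=315, draw]
  FD 9: (17.961,30.688) -> (24.324,24.324) [heading=315, draw]
  -- iteration 4/5 --
  RT 90: heading 315 -> 225
  FD 8.4: (24.324,24.324) -> (18.385,18.385) [heading=225, draw]
  FD 14.1: (18.385,18.385) -> (8.415,8.415) [heading=225, draw]
  FD 9: (8.415,8.415) -> (2.051,2.051) [heading=225, draw]
  -- iteration 5/5 --
  RT 90: heading 225 -> 135
  FD 8.4: (2.051,2.051) -> (-3.889,7.99) [heading=135, draw]
  FD 14.1: (-3.889,7.99) -> (-13.859,17.961) [heading=135, draw]
  FD 9: (-13.859,17.961) -> (-20.223,24.324) [heading=135, draw]
]
FD 14.2: (-20.223,24.324) -> (-30.264,34.365) [heading=135, draw]
RT 90: heading 135 -> 45
FD 5.2: (-30.264,34.365) -> (-26.587,38.042) [heading=45, draw]
LT 45: heading 45 -> 90
Final: pos=(-26.587,38.042), heading=90, 17 segment(s) drawn

Segment endpoints: x in {-30.264, -26.587, -20.223, -14.284, -13.859, -13.859, -4.313, -3.889, -3.889, 2.051, 2.051, 2.051, 7.99, 8.415, 17.961, 18.385, 24.324}, y in {2.051, 2.051, 7.99, 7.99, 8.415, 17.961, 17.961, 18.385, 24.324, 24.324, 24.324, 30.264, 30.688, 34.365, 38.042, 40.234, 40.659, 46.598}
xmin=-30.264, ymin=2.051, xmax=24.324, ymax=46.598

Answer: -30.264 2.051 24.324 46.598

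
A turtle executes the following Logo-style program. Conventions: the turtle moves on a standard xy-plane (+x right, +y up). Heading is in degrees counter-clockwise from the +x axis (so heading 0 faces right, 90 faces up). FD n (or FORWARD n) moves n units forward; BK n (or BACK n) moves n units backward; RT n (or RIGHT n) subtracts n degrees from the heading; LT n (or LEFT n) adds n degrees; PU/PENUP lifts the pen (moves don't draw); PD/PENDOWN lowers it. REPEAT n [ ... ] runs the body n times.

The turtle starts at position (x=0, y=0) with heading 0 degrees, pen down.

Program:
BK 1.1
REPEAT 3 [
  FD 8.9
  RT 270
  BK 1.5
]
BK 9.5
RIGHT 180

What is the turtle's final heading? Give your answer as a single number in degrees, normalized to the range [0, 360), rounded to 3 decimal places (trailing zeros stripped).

Answer: 90

Derivation:
Executing turtle program step by step:
Start: pos=(0,0), heading=0, pen down
BK 1.1: (0,0) -> (-1.1,0) [heading=0, draw]
REPEAT 3 [
  -- iteration 1/3 --
  FD 8.9: (-1.1,0) -> (7.8,0) [heading=0, draw]
  RT 270: heading 0 -> 90
  BK 1.5: (7.8,0) -> (7.8,-1.5) [heading=90, draw]
  -- iteration 2/3 --
  FD 8.9: (7.8,-1.5) -> (7.8,7.4) [heading=90, draw]
  RT 270: heading 90 -> 180
  BK 1.5: (7.8,7.4) -> (9.3,7.4) [heading=180, draw]
  -- iteration 3/3 --
  FD 8.9: (9.3,7.4) -> (0.4,7.4) [heading=180, draw]
  RT 270: heading 180 -> 270
  BK 1.5: (0.4,7.4) -> (0.4,8.9) [heading=270, draw]
]
BK 9.5: (0.4,8.9) -> (0.4,18.4) [heading=270, draw]
RT 180: heading 270 -> 90
Final: pos=(0.4,18.4), heading=90, 8 segment(s) drawn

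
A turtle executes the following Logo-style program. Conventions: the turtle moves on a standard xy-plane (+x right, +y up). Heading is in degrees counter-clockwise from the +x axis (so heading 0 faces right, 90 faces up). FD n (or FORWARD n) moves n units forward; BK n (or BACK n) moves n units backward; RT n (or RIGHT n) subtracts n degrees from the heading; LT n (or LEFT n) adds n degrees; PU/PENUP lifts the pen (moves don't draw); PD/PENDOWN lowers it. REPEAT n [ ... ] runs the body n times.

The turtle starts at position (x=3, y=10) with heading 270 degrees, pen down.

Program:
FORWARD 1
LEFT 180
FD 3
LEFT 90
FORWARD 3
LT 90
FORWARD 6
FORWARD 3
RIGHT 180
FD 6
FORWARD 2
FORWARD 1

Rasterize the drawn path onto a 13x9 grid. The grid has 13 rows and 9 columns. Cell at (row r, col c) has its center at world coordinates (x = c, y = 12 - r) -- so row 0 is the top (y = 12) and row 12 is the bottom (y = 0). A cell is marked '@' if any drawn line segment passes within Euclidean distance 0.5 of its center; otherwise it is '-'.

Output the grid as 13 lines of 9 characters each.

Segment 0: (3,10) -> (3,9)
Segment 1: (3,9) -> (3,12)
Segment 2: (3,12) -> (0,12)
Segment 3: (0,12) -> (-0,6)
Segment 4: (-0,6) -> (-0,3)
Segment 5: (-0,3) -> (-0,9)
Segment 6: (-0,9) -> (-0,11)
Segment 7: (-0,11) -> (-0,12)

Answer: @@@@-----
@--@-----
@--@-----
@--@-----
@--------
@--------
@--------
@--------
@--------
@--------
---------
---------
---------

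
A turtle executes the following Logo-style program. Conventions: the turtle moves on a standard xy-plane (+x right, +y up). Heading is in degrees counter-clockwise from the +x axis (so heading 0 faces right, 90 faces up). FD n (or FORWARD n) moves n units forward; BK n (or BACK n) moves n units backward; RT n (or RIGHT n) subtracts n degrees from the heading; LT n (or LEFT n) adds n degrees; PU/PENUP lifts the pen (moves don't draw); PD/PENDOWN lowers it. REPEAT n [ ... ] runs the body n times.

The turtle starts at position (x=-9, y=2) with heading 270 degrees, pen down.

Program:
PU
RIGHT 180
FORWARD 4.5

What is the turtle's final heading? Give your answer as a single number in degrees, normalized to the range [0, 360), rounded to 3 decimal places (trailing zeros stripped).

Answer: 90

Derivation:
Executing turtle program step by step:
Start: pos=(-9,2), heading=270, pen down
PU: pen up
RT 180: heading 270 -> 90
FD 4.5: (-9,2) -> (-9,6.5) [heading=90, move]
Final: pos=(-9,6.5), heading=90, 0 segment(s) drawn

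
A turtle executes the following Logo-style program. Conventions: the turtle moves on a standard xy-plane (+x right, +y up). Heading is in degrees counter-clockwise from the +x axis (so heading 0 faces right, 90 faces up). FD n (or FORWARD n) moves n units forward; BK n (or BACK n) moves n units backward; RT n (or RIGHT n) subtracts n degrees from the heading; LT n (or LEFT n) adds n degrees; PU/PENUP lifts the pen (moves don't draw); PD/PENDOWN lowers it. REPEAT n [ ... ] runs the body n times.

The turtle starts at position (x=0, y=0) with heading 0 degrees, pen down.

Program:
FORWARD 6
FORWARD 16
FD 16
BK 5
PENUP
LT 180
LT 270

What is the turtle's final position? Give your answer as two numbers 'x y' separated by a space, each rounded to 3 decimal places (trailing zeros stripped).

Answer: 33 0

Derivation:
Executing turtle program step by step:
Start: pos=(0,0), heading=0, pen down
FD 6: (0,0) -> (6,0) [heading=0, draw]
FD 16: (6,0) -> (22,0) [heading=0, draw]
FD 16: (22,0) -> (38,0) [heading=0, draw]
BK 5: (38,0) -> (33,0) [heading=0, draw]
PU: pen up
LT 180: heading 0 -> 180
LT 270: heading 180 -> 90
Final: pos=(33,0), heading=90, 4 segment(s) drawn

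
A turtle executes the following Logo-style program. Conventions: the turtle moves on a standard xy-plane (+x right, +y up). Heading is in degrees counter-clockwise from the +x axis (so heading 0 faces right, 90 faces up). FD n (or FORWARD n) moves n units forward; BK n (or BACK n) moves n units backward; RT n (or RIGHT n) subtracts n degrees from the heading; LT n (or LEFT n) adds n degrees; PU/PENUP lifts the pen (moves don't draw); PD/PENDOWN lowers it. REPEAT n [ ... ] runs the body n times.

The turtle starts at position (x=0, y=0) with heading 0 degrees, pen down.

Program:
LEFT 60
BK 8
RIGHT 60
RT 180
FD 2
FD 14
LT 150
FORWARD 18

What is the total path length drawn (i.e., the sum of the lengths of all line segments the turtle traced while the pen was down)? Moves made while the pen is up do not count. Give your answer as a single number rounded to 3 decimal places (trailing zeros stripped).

Answer: 42

Derivation:
Executing turtle program step by step:
Start: pos=(0,0), heading=0, pen down
LT 60: heading 0 -> 60
BK 8: (0,0) -> (-4,-6.928) [heading=60, draw]
RT 60: heading 60 -> 0
RT 180: heading 0 -> 180
FD 2: (-4,-6.928) -> (-6,-6.928) [heading=180, draw]
FD 14: (-6,-6.928) -> (-20,-6.928) [heading=180, draw]
LT 150: heading 180 -> 330
FD 18: (-20,-6.928) -> (-4.412,-15.928) [heading=330, draw]
Final: pos=(-4.412,-15.928), heading=330, 4 segment(s) drawn

Segment lengths:
  seg 1: (0,0) -> (-4,-6.928), length = 8
  seg 2: (-4,-6.928) -> (-6,-6.928), length = 2
  seg 3: (-6,-6.928) -> (-20,-6.928), length = 14
  seg 4: (-20,-6.928) -> (-4.412,-15.928), length = 18
Total = 42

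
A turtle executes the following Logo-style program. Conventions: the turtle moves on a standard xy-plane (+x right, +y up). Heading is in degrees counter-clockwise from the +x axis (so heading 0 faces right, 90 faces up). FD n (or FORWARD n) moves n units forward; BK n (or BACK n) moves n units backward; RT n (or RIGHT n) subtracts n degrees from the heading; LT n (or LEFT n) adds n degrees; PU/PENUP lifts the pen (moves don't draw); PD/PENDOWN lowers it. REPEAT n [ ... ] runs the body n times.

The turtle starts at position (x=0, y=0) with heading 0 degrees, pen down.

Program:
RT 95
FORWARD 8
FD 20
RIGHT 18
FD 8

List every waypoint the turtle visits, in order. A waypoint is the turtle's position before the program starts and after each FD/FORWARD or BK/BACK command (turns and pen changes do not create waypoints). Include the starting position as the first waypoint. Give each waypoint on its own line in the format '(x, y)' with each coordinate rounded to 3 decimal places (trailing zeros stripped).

Executing turtle program step by step:
Start: pos=(0,0), heading=0, pen down
RT 95: heading 0 -> 265
FD 8: (0,0) -> (-0.697,-7.97) [heading=265, draw]
FD 20: (-0.697,-7.97) -> (-2.44,-27.893) [heading=265, draw]
RT 18: heading 265 -> 247
FD 8: (-2.44,-27.893) -> (-5.566,-35.257) [heading=247, draw]
Final: pos=(-5.566,-35.257), heading=247, 3 segment(s) drawn
Waypoints (4 total):
(0, 0)
(-0.697, -7.97)
(-2.44, -27.893)
(-5.566, -35.257)

Answer: (0, 0)
(-0.697, -7.97)
(-2.44, -27.893)
(-5.566, -35.257)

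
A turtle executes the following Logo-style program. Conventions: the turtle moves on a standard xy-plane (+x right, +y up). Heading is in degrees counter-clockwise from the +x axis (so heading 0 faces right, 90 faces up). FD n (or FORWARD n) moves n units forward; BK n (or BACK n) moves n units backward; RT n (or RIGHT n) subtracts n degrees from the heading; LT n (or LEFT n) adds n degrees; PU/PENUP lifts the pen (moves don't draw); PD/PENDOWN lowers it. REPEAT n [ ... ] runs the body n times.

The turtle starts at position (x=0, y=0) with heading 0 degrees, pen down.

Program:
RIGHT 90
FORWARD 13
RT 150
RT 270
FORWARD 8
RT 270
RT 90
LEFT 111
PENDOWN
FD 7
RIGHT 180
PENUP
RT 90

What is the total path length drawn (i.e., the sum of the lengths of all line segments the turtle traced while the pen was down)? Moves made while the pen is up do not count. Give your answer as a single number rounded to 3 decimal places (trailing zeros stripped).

Executing turtle program step by step:
Start: pos=(0,0), heading=0, pen down
RT 90: heading 0 -> 270
FD 13: (0,0) -> (0,-13) [heading=270, draw]
RT 150: heading 270 -> 120
RT 270: heading 120 -> 210
FD 8: (0,-13) -> (-6.928,-17) [heading=210, draw]
RT 270: heading 210 -> 300
RT 90: heading 300 -> 210
LT 111: heading 210 -> 321
PD: pen down
FD 7: (-6.928,-17) -> (-1.488,-21.405) [heading=321, draw]
RT 180: heading 321 -> 141
PU: pen up
RT 90: heading 141 -> 51
Final: pos=(-1.488,-21.405), heading=51, 3 segment(s) drawn

Segment lengths:
  seg 1: (0,0) -> (0,-13), length = 13
  seg 2: (0,-13) -> (-6.928,-17), length = 8
  seg 3: (-6.928,-17) -> (-1.488,-21.405), length = 7
Total = 28

Answer: 28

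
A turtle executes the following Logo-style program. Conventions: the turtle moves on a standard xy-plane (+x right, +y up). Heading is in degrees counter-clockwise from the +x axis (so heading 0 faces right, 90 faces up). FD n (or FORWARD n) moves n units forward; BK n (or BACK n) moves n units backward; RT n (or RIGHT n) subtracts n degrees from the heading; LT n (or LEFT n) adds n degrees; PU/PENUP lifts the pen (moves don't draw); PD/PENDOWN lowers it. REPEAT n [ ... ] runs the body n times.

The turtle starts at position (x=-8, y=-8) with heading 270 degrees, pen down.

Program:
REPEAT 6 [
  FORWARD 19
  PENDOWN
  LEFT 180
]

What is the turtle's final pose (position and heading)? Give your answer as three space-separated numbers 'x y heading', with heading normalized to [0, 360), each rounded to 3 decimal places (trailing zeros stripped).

Executing turtle program step by step:
Start: pos=(-8,-8), heading=270, pen down
REPEAT 6 [
  -- iteration 1/6 --
  FD 19: (-8,-8) -> (-8,-27) [heading=270, draw]
  PD: pen down
  LT 180: heading 270 -> 90
  -- iteration 2/6 --
  FD 19: (-8,-27) -> (-8,-8) [heading=90, draw]
  PD: pen down
  LT 180: heading 90 -> 270
  -- iteration 3/6 --
  FD 19: (-8,-8) -> (-8,-27) [heading=270, draw]
  PD: pen down
  LT 180: heading 270 -> 90
  -- iteration 4/6 --
  FD 19: (-8,-27) -> (-8,-8) [heading=90, draw]
  PD: pen down
  LT 180: heading 90 -> 270
  -- iteration 5/6 --
  FD 19: (-8,-8) -> (-8,-27) [heading=270, draw]
  PD: pen down
  LT 180: heading 270 -> 90
  -- iteration 6/6 --
  FD 19: (-8,-27) -> (-8,-8) [heading=90, draw]
  PD: pen down
  LT 180: heading 90 -> 270
]
Final: pos=(-8,-8), heading=270, 6 segment(s) drawn

Answer: -8 -8 270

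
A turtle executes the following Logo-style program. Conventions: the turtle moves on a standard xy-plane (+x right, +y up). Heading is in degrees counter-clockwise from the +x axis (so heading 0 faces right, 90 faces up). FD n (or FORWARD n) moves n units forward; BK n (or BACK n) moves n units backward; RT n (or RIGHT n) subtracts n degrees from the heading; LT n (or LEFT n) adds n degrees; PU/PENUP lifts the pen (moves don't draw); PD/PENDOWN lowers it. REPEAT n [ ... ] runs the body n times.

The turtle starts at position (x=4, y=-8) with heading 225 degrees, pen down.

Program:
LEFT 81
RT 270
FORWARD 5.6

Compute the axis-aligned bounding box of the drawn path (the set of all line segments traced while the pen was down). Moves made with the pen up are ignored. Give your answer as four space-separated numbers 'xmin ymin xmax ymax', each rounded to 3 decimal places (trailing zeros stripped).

Executing turtle program step by step:
Start: pos=(4,-8), heading=225, pen down
LT 81: heading 225 -> 306
RT 270: heading 306 -> 36
FD 5.6: (4,-8) -> (8.53,-4.708) [heading=36, draw]
Final: pos=(8.53,-4.708), heading=36, 1 segment(s) drawn

Segment endpoints: x in {4, 8.53}, y in {-8, -4.708}
xmin=4, ymin=-8, xmax=8.53, ymax=-4.708

Answer: 4 -8 8.53 -4.708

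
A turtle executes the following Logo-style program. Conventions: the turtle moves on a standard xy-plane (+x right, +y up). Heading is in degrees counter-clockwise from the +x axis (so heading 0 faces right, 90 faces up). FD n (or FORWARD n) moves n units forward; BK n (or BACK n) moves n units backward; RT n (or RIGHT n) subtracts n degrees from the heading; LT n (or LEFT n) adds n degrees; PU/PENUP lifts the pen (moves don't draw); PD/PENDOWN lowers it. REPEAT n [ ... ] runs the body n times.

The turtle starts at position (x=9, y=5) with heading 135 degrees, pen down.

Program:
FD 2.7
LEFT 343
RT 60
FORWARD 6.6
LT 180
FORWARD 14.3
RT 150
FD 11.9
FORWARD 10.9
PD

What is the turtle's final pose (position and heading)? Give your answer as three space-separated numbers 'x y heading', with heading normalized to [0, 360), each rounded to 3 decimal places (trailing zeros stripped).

Answer: 3.806 23.165 88

Derivation:
Executing turtle program step by step:
Start: pos=(9,5), heading=135, pen down
FD 2.7: (9,5) -> (7.091,6.909) [heading=135, draw]
LT 343: heading 135 -> 118
RT 60: heading 118 -> 58
FD 6.6: (7.091,6.909) -> (10.588,12.506) [heading=58, draw]
LT 180: heading 58 -> 238
FD 14.3: (10.588,12.506) -> (3.01,0.379) [heading=238, draw]
RT 150: heading 238 -> 88
FD 11.9: (3.01,0.379) -> (3.426,12.272) [heading=88, draw]
FD 10.9: (3.426,12.272) -> (3.806,23.165) [heading=88, draw]
PD: pen down
Final: pos=(3.806,23.165), heading=88, 5 segment(s) drawn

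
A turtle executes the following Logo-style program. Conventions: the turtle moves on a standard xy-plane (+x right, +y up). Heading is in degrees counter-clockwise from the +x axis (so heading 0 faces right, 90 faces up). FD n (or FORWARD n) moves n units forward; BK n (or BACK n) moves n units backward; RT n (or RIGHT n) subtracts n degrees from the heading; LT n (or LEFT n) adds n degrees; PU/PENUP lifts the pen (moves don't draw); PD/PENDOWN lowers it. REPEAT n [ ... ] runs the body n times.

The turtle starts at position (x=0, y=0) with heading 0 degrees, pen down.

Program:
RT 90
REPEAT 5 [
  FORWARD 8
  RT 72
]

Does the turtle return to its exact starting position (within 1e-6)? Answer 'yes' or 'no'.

Executing turtle program step by step:
Start: pos=(0,0), heading=0, pen down
RT 90: heading 0 -> 270
REPEAT 5 [
  -- iteration 1/5 --
  FD 8: (0,0) -> (0,-8) [heading=270, draw]
  RT 72: heading 270 -> 198
  -- iteration 2/5 --
  FD 8: (0,-8) -> (-7.608,-10.472) [heading=198, draw]
  RT 72: heading 198 -> 126
  -- iteration 3/5 --
  FD 8: (-7.608,-10.472) -> (-12.311,-4) [heading=126, draw]
  RT 72: heading 126 -> 54
  -- iteration 4/5 --
  FD 8: (-12.311,-4) -> (-7.608,2.472) [heading=54, draw]
  RT 72: heading 54 -> 342
  -- iteration 5/5 --
  FD 8: (-7.608,2.472) -> (0,0) [heading=342, draw]
  RT 72: heading 342 -> 270
]
Final: pos=(0,0), heading=270, 5 segment(s) drawn

Start position: (0, 0)
Final position: (0, 0)
Distance = 0; < 1e-6 -> CLOSED

Answer: yes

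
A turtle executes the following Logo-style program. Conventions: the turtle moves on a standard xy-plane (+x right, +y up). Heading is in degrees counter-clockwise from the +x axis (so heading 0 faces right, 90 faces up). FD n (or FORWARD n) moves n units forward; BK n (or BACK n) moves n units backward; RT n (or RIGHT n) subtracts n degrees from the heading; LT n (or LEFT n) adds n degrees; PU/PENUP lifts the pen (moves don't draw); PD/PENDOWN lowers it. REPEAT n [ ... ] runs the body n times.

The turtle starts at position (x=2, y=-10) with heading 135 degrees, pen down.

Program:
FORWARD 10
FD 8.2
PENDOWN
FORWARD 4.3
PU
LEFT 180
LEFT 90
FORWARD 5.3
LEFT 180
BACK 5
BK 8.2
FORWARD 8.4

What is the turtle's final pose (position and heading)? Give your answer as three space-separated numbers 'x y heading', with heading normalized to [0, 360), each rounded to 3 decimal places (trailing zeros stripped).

Executing turtle program step by step:
Start: pos=(2,-10), heading=135, pen down
FD 10: (2,-10) -> (-5.071,-2.929) [heading=135, draw]
FD 8.2: (-5.071,-2.929) -> (-10.869,2.869) [heading=135, draw]
PD: pen down
FD 4.3: (-10.869,2.869) -> (-13.91,5.91) [heading=135, draw]
PU: pen up
LT 180: heading 135 -> 315
LT 90: heading 315 -> 45
FD 5.3: (-13.91,5.91) -> (-10.162,9.658) [heading=45, move]
LT 180: heading 45 -> 225
BK 5: (-10.162,9.658) -> (-6.627,13.193) [heading=225, move]
BK 8.2: (-6.627,13.193) -> (-0.828,18.991) [heading=225, move]
FD 8.4: (-0.828,18.991) -> (-6.768,13.052) [heading=225, move]
Final: pos=(-6.768,13.052), heading=225, 3 segment(s) drawn

Answer: -6.768 13.052 225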